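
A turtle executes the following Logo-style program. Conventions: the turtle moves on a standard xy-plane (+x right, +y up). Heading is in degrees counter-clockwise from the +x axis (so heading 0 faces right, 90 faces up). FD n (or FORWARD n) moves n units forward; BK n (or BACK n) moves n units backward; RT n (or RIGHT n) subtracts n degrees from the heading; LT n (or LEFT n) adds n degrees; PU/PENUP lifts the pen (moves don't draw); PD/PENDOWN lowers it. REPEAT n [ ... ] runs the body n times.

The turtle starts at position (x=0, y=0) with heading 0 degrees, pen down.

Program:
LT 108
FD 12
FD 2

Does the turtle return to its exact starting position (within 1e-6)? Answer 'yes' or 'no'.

Executing turtle program step by step:
Start: pos=(0,0), heading=0, pen down
LT 108: heading 0 -> 108
FD 12: (0,0) -> (-3.708,11.413) [heading=108, draw]
FD 2: (-3.708,11.413) -> (-4.326,13.315) [heading=108, draw]
Final: pos=(-4.326,13.315), heading=108, 2 segment(s) drawn

Start position: (0, 0)
Final position: (-4.326, 13.315)
Distance = 14; >= 1e-6 -> NOT closed

Answer: no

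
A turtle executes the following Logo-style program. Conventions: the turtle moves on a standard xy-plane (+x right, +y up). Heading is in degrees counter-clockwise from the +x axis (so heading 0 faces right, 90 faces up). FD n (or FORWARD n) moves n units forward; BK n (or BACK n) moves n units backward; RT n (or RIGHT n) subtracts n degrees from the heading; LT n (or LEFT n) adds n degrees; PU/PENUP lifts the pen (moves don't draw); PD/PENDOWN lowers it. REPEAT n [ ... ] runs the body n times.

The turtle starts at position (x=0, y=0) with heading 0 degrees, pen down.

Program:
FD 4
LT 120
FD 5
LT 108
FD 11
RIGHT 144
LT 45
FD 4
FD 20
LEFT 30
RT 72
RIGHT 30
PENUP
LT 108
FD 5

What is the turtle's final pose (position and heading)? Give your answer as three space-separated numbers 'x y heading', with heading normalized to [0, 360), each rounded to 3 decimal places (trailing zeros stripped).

Executing turtle program step by step:
Start: pos=(0,0), heading=0, pen down
FD 4: (0,0) -> (4,0) [heading=0, draw]
LT 120: heading 0 -> 120
FD 5: (4,0) -> (1.5,4.33) [heading=120, draw]
LT 108: heading 120 -> 228
FD 11: (1.5,4.33) -> (-5.86,-3.844) [heading=228, draw]
RT 144: heading 228 -> 84
LT 45: heading 84 -> 129
FD 4: (-5.86,-3.844) -> (-8.378,-0.736) [heading=129, draw]
FD 20: (-8.378,-0.736) -> (-20.964,14.807) [heading=129, draw]
LT 30: heading 129 -> 159
RT 72: heading 159 -> 87
RT 30: heading 87 -> 57
PU: pen up
LT 108: heading 57 -> 165
FD 5: (-20.964,14.807) -> (-25.794,16.101) [heading=165, move]
Final: pos=(-25.794,16.101), heading=165, 5 segment(s) drawn

Answer: -25.794 16.101 165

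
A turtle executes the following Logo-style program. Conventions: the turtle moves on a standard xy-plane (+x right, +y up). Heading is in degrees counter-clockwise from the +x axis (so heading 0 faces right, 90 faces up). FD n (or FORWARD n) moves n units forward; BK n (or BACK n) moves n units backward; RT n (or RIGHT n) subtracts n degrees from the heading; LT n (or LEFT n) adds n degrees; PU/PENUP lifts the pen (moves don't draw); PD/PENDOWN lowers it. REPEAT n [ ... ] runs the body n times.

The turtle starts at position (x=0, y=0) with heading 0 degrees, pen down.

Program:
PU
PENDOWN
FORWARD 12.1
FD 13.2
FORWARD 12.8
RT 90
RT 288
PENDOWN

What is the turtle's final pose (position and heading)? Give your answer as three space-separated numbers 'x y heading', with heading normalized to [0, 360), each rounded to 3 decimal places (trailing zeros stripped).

Answer: 38.1 0 342

Derivation:
Executing turtle program step by step:
Start: pos=(0,0), heading=0, pen down
PU: pen up
PD: pen down
FD 12.1: (0,0) -> (12.1,0) [heading=0, draw]
FD 13.2: (12.1,0) -> (25.3,0) [heading=0, draw]
FD 12.8: (25.3,0) -> (38.1,0) [heading=0, draw]
RT 90: heading 0 -> 270
RT 288: heading 270 -> 342
PD: pen down
Final: pos=(38.1,0), heading=342, 3 segment(s) drawn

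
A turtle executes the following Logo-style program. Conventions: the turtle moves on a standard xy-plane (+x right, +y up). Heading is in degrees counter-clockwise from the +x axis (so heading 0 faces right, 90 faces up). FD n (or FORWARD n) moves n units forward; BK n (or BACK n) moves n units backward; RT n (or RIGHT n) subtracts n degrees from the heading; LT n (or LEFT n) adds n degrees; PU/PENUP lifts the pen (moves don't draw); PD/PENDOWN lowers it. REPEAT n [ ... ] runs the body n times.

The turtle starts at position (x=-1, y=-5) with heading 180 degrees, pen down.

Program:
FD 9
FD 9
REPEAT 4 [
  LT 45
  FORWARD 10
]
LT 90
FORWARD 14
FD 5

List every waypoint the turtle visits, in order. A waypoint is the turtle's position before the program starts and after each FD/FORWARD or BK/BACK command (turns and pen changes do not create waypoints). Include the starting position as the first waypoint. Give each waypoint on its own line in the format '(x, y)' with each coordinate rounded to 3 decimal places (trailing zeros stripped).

Answer: (-1, -5)
(-10, -5)
(-19, -5)
(-26.071, -12.071)
(-26.071, -22.071)
(-19, -29.142)
(-9, -29.142)
(-9, -15.142)
(-9, -10.142)

Derivation:
Executing turtle program step by step:
Start: pos=(-1,-5), heading=180, pen down
FD 9: (-1,-5) -> (-10,-5) [heading=180, draw]
FD 9: (-10,-5) -> (-19,-5) [heading=180, draw]
REPEAT 4 [
  -- iteration 1/4 --
  LT 45: heading 180 -> 225
  FD 10: (-19,-5) -> (-26.071,-12.071) [heading=225, draw]
  -- iteration 2/4 --
  LT 45: heading 225 -> 270
  FD 10: (-26.071,-12.071) -> (-26.071,-22.071) [heading=270, draw]
  -- iteration 3/4 --
  LT 45: heading 270 -> 315
  FD 10: (-26.071,-22.071) -> (-19,-29.142) [heading=315, draw]
  -- iteration 4/4 --
  LT 45: heading 315 -> 0
  FD 10: (-19,-29.142) -> (-9,-29.142) [heading=0, draw]
]
LT 90: heading 0 -> 90
FD 14: (-9,-29.142) -> (-9,-15.142) [heading=90, draw]
FD 5: (-9,-15.142) -> (-9,-10.142) [heading=90, draw]
Final: pos=(-9,-10.142), heading=90, 8 segment(s) drawn
Waypoints (9 total):
(-1, -5)
(-10, -5)
(-19, -5)
(-26.071, -12.071)
(-26.071, -22.071)
(-19, -29.142)
(-9, -29.142)
(-9, -15.142)
(-9, -10.142)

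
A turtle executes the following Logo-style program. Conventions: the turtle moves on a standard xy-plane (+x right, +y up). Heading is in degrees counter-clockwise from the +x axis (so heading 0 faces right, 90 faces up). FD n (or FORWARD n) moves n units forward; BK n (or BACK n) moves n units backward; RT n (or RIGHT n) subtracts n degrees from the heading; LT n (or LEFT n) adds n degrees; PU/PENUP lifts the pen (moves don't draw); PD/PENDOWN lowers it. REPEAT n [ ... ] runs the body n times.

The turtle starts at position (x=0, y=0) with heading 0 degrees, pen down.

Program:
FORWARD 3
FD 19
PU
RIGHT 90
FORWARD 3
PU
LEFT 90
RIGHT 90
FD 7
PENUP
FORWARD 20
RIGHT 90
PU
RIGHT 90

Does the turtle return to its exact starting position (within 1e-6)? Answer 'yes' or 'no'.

Executing turtle program step by step:
Start: pos=(0,0), heading=0, pen down
FD 3: (0,0) -> (3,0) [heading=0, draw]
FD 19: (3,0) -> (22,0) [heading=0, draw]
PU: pen up
RT 90: heading 0 -> 270
FD 3: (22,0) -> (22,-3) [heading=270, move]
PU: pen up
LT 90: heading 270 -> 0
RT 90: heading 0 -> 270
FD 7: (22,-3) -> (22,-10) [heading=270, move]
PU: pen up
FD 20: (22,-10) -> (22,-30) [heading=270, move]
RT 90: heading 270 -> 180
PU: pen up
RT 90: heading 180 -> 90
Final: pos=(22,-30), heading=90, 2 segment(s) drawn

Start position: (0, 0)
Final position: (22, -30)
Distance = 37.202; >= 1e-6 -> NOT closed

Answer: no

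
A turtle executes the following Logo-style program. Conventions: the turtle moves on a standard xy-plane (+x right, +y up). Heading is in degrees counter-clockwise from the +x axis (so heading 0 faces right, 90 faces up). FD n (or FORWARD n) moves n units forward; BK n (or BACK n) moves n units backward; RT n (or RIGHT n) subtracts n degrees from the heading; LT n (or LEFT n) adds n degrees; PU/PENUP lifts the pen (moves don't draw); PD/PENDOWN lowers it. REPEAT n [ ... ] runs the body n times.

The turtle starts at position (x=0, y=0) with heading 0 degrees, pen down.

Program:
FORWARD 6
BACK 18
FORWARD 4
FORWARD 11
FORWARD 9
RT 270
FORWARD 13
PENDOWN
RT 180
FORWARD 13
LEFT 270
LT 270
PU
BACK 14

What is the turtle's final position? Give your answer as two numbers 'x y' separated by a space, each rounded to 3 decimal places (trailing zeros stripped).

Executing turtle program step by step:
Start: pos=(0,0), heading=0, pen down
FD 6: (0,0) -> (6,0) [heading=0, draw]
BK 18: (6,0) -> (-12,0) [heading=0, draw]
FD 4: (-12,0) -> (-8,0) [heading=0, draw]
FD 11: (-8,0) -> (3,0) [heading=0, draw]
FD 9: (3,0) -> (12,0) [heading=0, draw]
RT 270: heading 0 -> 90
FD 13: (12,0) -> (12,13) [heading=90, draw]
PD: pen down
RT 180: heading 90 -> 270
FD 13: (12,13) -> (12,0) [heading=270, draw]
LT 270: heading 270 -> 180
LT 270: heading 180 -> 90
PU: pen up
BK 14: (12,0) -> (12,-14) [heading=90, move]
Final: pos=(12,-14), heading=90, 7 segment(s) drawn

Answer: 12 -14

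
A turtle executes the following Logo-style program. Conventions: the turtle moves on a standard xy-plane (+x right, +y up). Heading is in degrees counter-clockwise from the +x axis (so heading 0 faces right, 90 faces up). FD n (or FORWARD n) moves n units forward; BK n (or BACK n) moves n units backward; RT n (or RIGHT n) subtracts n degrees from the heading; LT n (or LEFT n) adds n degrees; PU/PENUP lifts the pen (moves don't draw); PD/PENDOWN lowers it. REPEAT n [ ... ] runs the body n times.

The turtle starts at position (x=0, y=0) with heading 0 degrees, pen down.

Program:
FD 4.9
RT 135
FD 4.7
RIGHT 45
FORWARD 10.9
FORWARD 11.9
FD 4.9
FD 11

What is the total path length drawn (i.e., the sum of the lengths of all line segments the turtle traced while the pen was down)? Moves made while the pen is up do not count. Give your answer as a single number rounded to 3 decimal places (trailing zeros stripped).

Answer: 48.3

Derivation:
Executing turtle program step by step:
Start: pos=(0,0), heading=0, pen down
FD 4.9: (0,0) -> (4.9,0) [heading=0, draw]
RT 135: heading 0 -> 225
FD 4.7: (4.9,0) -> (1.577,-3.323) [heading=225, draw]
RT 45: heading 225 -> 180
FD 10.9: (1.577,-3.323) -> (-9.323,-3.323) [heading=180, draw]
FD 11.9: (-9.323,-3.323) -> (-21.223,-3.323) [heading=180, draw]
FD 4.9: (-21.223,-3.323) -> (-26.123,-3.323) [heading=180, draw]
FD 11: (-26.123,-3.323) -> (-37.123,-3.323) [heading=180, draw]
Final: pos=(-37.123,-3.323), heading=180, 6 segment(s) drawn

Segment lengths:
  seg 1: (0,0) -> (4.9,0), length = 4.9
  seg 2: (4.9,0) -> (1.577,-3.323), length = 4.7
  seg 3: (1.577,-3.323) -> (-9.323,-3.323), length = 10.9
  seg 4: (-9.323,-3.323) -> (-21.223,-3.323), length = 11.9
  seg 5: (-21.223,-3.323) -> (-26.123,-3.323), length = 4.9
  seg 6: (-26.123,-3.323) -> (-37.123,-3.323), length = 11
Total = 48.3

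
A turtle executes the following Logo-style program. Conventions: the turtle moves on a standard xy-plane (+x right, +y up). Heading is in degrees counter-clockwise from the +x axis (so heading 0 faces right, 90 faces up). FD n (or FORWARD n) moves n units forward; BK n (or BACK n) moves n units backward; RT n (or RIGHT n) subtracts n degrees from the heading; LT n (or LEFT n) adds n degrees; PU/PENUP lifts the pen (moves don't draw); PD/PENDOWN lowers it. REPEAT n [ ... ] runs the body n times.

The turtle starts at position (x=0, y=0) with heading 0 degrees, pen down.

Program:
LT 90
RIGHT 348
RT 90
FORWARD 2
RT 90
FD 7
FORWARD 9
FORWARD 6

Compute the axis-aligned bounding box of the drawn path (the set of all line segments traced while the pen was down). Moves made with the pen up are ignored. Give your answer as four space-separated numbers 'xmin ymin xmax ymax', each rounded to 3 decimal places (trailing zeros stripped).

Answer: 0 -21.103 6.53 0.416

Derivation:
Executing turtle program step by step:
Start: pos=(0,0), heading=0, pen down
LT 90: heading 0 -> 90
RT 348: heading 90 -> 102
RT 90: heading 102 -> 12
FD 2: (0,0) -> (1.956,0.416) [heading=12, draw]
RT 90: heading 12 -> 282
FD 7: (1.956,0.416) -> (3.412,-6.431) [heading=282, draw]
FD 9: (3.412,-6.431) -> (5.283,-15.235) [heading=282, draw]
FD 6: (5.283,-15.235) -> (6.53,-21.103) [heading=282, draw]
Final: pos=(6.53,-21.103), heading=282, 4 segment(s) drawn

Segment endpoints: x in {0, 1.956, 3.412, 5.283, 6.53}, y in {-21.103, -15.235, -6.431, 0, 0.416}
xmin=0, ymin=-21.103, xmax=6.53, ymax=0.416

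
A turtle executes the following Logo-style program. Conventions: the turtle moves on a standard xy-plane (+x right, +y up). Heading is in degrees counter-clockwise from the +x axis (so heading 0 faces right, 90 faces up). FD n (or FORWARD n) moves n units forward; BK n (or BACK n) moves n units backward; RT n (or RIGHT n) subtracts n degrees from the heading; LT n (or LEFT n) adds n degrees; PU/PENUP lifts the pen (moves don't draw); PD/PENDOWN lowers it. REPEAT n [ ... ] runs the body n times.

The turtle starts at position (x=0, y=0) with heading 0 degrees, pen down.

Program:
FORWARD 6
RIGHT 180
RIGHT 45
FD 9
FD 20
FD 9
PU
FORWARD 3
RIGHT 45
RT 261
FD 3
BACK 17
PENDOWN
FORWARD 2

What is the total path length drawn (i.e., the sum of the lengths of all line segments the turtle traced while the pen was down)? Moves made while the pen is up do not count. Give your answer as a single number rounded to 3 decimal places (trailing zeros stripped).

Executing turtle program step by step:
Start: pos=(0,0), heading=0, pen down
FD 6: (0,0) -> (6,0) [heading=0, draw]
RT 180: heading 0 -> 180
RT 45: heading 180 -> 135
FD 9: (6,0) -> (-0.364,6.364) [heading=135, draw]
FD 20: (-0.364,6.364) -> (-14.506,20.506) [heading=135, draw]
FD 9: (-14.506,20.506) -> (-20.87,26.87) [heading=135, draw]
PU: pen up
FD 3: (-20.87,26.87) -> (-22.991,28.991) [heading=135, move]
RT 45: heading 135 -> 90
RT 261: heading 90 -> 189
FD 3: (-22.991,28.991) -> (-25.954,28.522) [heading=189, move]
BK 17: (-25.954,28.522) -> (-9.164,31.181) [heading=189, move]
PD: pen down
FD 2: (-9.164,31.181) -> (-11.139,30.869) [heading=189, draw]
Final: pos=(-11.139,30.869), heading=189, 5 segment(s) drawn

Segment lengths:
  seg 1: (0,0) -> (6,0), length = 6
  seg 2: (6,0) -> (-0.364,6.364), length = 9
  seg 3: (-0.364,6.364) -> (-14.506,20.506), length = 20
  seg 4: (-14.506,20.506) -> (-20.87,26.87), length = 9
  seg 5: (-9.164,31.181) -> (-11.139,30.869), length = 2
Total = 46

Answer: 46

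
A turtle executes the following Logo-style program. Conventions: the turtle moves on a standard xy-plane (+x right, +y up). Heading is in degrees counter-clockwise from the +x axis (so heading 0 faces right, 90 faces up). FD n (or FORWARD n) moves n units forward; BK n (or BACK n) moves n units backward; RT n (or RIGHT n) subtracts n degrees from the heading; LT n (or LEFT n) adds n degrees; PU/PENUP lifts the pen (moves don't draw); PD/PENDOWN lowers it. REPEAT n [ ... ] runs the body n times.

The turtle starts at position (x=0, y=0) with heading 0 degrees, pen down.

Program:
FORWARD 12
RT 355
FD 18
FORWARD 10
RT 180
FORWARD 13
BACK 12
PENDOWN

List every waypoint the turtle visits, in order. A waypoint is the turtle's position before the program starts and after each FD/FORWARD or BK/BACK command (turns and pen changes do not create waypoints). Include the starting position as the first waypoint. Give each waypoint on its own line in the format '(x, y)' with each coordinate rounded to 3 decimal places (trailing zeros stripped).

Answer: (0, 0)
(12, 0)
(29.932, 1.569)
(39.893, 2.44)
(26.943, 1.307)
(38.897, 2.353)

Derivation:
Executing turtle program step by step:
Start: pos=(0,0), heading=0, pen down
FD 12: (0,0) -> (12,0) [heading=0, draw]
RT 355: heading 0 -> 5
FD 18: (12,0) -> (29.932,1.569) [heading=5, draw]
FD 10: (29.932,1.569) -> (39.893,2.44) [heading=5, draw]
RT 180: heading 5 -> 185
FD 13: (39.893,2.44) -> (26.943,1.307) [heading=185, draw]
BK 12: (26.943,1.307) -> (38.897,2.353) [heading=185, draw]
PD: pen down
Final: pos=(38.897,2.353), heading=185, 5 segment(s) drawn
Waypoints (6 total):
(0, 0)
(12, 0)
(29.932, 1.569)
(39.893, 2.44)
(26.943, 1.307)
(38.897, 2.353)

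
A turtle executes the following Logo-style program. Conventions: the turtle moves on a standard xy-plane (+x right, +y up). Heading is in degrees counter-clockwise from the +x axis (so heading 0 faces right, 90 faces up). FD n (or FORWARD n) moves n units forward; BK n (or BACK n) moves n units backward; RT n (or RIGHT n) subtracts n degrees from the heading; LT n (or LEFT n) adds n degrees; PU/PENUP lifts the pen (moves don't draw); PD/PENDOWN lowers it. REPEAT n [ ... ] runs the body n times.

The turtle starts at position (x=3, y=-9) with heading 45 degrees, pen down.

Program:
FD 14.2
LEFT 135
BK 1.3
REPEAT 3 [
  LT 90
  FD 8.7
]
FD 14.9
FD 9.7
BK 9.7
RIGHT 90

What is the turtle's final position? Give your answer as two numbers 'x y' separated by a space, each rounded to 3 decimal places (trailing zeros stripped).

Executing turtle program step by step:
Start: pos=(3,-9), heading=45, pen down
FD 14.2: (3,-9) -> (13.041,1.041) [heading=45, draw]
LT 135: heading 45 -> 180
BK 1.3: (13.041,1.041) -> (14.341,1.041) [heading=180, draw]
REPEAT 3 [
  -- iteration 1/3 --
  LT 90: heading 180 -> 270
  FD 8.7: (14.341,1.041) -> (14.341,-7.659) [heading=270, draw]
  -- iteration 2/3 --
  LT 90: heading 270 -> 0
  FD 8.7: (14.341,-7.659) -> (23.041,-7.659) [heading=0, draw]
  -- iteration 3/3 --
  LT 90: heading 0 -> 90
  FD 8.7: (23.041,-7.659) -> (23.041,1.041) [heading=90, draw]
]
FD 14.9: (23.041,1.041) -> (23.041,15.941) [heading=90, draw]
FD 9.7: (23.041,15.941) -> (23.041,25.641) [heading=90, draw]
BK 9.7: (23.041,25.641) -> (23.041,15.941) [heading=90, draw]
RT 90: heading 90 -> 0
Final: pos=(23.041,15.941), heading=0, 8 segment(s) drawn

Answer: 23.041 15.941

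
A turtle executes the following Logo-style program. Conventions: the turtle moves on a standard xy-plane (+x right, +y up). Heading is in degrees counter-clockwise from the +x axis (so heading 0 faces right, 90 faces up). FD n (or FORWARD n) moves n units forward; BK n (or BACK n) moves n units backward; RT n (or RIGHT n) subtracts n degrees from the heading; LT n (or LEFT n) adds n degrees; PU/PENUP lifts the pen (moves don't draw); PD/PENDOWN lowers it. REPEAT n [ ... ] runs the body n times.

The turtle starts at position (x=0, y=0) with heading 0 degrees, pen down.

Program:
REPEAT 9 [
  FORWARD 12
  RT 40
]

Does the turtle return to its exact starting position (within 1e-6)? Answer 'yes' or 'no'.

Answer: yes

Derivation:
Executing turtle program step by step:
Start: pos=(0,0), heading=0, pen down
REPEAT 9 [
  -- iteration 1/9 --
  FD 12: (0,0) -> (12,0) [heading=0, draw]
  RT 40: heading 0 -> 320
  -- iteration 2/9 --
  FD 12: (12,0) -> (21.193,-7.713) [heading=320, draw]
  RT 40: heading 320 -> 280
  -- iteration 3/9 --
  FD 12: (21.193,-7.713) -> (23.276,-19.531) [heading=280, draw]
  RT 40: heading 280 -> 240
  -- iteration 4/9 --
  FD 12: (23.276,-19.531) -> (17.276,-29.923) [heading=240, draw]
  RT 40: heading 240 -> 200
  -- iteration 5/9 --
  FD 12: (17.276,-29.923) -> (6,-34.028) [heading=200, draw]
  RT 40: heading 200 -> 160
  -- iteration 6/9 --
  FD 12: (6,-34.028) -> (-5.276,-29.923) [heading=160, draw]
  RT 40: heading 160 -> 120
  -- iteration 7/9 --
  FD 12: (-5.276,-29.923) -> (-11.276,-19.531) [heading=120, draw]
  RT 40: heading 120 -> 80
  -- iteration 8/9 --
  FD 12: (-11.276,-19.531) -> (-9.193,-7.713) [heading=80, draw]
  RT 40: heading 80 -> 40
  -- iteration 9/9 --
  FD 12: (-9.193,-7.713) -> (0,0) [heading=40, draw]
  RT 40: heading 40 -> 0
]
Final: pos=(0,0), heading=0, 9 segment(s) drawn

Start position: (0, 0)
Final position: (0, 0)
Distance = 0; < 1e-6 -> CLOSED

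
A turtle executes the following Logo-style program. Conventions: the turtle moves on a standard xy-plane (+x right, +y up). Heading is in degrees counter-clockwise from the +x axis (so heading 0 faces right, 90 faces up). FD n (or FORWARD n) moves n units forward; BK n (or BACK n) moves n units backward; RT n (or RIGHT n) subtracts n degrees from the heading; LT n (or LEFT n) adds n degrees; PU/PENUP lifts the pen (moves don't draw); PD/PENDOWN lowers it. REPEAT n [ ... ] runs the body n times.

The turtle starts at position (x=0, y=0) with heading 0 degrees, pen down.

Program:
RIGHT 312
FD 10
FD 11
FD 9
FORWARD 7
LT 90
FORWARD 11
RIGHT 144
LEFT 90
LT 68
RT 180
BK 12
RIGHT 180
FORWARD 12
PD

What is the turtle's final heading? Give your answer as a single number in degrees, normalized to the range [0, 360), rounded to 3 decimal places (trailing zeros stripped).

Executing turtle program step by step:
Start: pos=(0,0), heading=0, pen down
RT 312: heading 0 -> 48
FD 10: (0,0) -> (6.691,7.431) [heading=48, draw]
FD 11: (6.691,7.431) -> (14.052,15.606) [heading=48, draw]
FD 9: (14.052,15.606) -> (20.074,22.294) [heading=48, draw]
FD 7: (20.074,22.294) -> (24.758,27.496) [heading=48, draw]
LT 90: heading 48 -> 138
FD 11: (24.758,27.496) -> (16.583,34.857) [heading=138, draw]
RT 144: heading 138 -> 354
LT 90: heading 354 -> 84
LT 68: heading 84 -> 152
RT 180: heading 152 -> 332
BK 12: (16.583,34.857) -> (5.988,40.49) [heading=332, draw]
RT 180: heading 332 -> 152
FD 12: (5.988,40.49) -> (-4.608,46.124) [heading=152, draw]
PD: pen down
Final: pos=(-4.608,46.124), heading=152, 7 segment(s) drawn

Answer: 152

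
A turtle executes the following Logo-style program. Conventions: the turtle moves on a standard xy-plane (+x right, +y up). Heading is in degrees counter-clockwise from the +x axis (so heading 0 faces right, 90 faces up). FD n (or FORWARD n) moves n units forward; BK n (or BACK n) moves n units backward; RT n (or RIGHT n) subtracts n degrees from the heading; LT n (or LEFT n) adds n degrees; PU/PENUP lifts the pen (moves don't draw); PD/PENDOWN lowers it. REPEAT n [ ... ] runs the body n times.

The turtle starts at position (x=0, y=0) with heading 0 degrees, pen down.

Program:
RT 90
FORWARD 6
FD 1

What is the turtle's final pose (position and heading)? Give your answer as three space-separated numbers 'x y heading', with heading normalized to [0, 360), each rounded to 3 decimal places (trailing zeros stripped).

Answer: 0 -7 270

Derivation:
Executing turtle program step by step:
Start: pos=(0,0), heading=0, pen down
RT 90: heading 0 -> 270
FD 6: (0,0) -> (0,-6) [heading=270, draw]
FD 1: (0,-6) -> (0,-7) [heading=270, draw]
Final: pos=(0,-7), heading=270, 2 segment(s) drawn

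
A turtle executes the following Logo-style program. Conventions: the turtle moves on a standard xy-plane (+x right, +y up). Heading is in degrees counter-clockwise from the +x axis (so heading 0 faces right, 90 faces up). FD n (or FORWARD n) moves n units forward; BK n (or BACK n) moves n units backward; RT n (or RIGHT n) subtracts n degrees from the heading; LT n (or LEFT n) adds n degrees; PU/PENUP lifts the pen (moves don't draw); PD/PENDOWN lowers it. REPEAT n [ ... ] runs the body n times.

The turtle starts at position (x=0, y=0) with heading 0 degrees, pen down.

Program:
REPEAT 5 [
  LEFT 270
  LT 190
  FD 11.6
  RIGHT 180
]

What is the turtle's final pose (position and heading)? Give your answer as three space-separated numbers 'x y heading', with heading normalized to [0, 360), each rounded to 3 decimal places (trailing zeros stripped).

Executing turtle program step by step:
Start: pos=(0,0), heading=0, pen down
REPEAT 5 [
  -- iteration 1/5 --
  LT 270: heading 0 -> 270
  LT 190: heading 270 -> 100
  FD 11.6: (0,0) -> (-2.014,11.424) [heading=100, draw]
  RT 180: heading 100 -> 280
  -- iteration 2/5 --
  LT 270: heading 280 -> 190
  LT 190: heading 190 -> 20
  FD 11.6: (-2.014,11.424) -> (8.886,15.391) [heading=20, draw]
  RT 180: heading 20 -> 200
  -- iteration 3/5 --
  LT 270: heading 200 -> 110
  LT 190: heading 110 -> 300
  FD 11.6: (8.886,15.391) -> (14.686,5.345) [heading=300, draw]
  RT 180: heading 300 -> 120
  -- iteration 4/5 --
  LT 270: heading 120 -> 30
  LT 190: heading 30 -> 220
  FD 11.6: (14.686,5.345) -> (5.8,-2.111) [heading=220, draw]
  RT 180: heading 220 -> 40
  -- iteration 5/5 --
  LT 270: heading 40 -> 310
  LT 190: heading 310 -> 140
  FD 11.6: (5.8,-2.111) -> (-3.086,5.345) [heading=140, draw]
  RT 180: heading 140 -> 320
]
Final: pos=(-3.086,5.345), heading=320, 5 segment(s) drawn

Answer: -3.086 5.345 320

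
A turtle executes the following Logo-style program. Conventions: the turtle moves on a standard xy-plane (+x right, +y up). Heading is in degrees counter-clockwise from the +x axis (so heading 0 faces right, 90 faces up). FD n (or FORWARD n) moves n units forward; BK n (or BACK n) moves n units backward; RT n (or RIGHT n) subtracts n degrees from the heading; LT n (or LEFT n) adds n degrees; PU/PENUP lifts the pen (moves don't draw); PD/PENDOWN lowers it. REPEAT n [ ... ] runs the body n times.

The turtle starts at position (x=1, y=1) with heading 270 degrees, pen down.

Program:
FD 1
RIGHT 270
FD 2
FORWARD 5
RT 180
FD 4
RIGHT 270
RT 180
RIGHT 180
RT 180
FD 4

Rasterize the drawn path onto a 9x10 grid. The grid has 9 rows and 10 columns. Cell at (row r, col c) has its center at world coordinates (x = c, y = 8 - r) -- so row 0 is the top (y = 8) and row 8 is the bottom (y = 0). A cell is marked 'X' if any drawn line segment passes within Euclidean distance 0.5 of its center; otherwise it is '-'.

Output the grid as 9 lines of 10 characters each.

Answer: ----------
----------
----------
----------
----X-----
----X-----
----X-----
-X--X-----
-XXXXXXXX-

Derivation:
Segment 0: (1,1) -> (1,0)
Segment 1: (1,0) -> (3,0)
Segment 2: (3,0) -> (8,0)
Segment 3: (8,0) -> (4,-0)
Segment 4: (4,-0) -> (4,4)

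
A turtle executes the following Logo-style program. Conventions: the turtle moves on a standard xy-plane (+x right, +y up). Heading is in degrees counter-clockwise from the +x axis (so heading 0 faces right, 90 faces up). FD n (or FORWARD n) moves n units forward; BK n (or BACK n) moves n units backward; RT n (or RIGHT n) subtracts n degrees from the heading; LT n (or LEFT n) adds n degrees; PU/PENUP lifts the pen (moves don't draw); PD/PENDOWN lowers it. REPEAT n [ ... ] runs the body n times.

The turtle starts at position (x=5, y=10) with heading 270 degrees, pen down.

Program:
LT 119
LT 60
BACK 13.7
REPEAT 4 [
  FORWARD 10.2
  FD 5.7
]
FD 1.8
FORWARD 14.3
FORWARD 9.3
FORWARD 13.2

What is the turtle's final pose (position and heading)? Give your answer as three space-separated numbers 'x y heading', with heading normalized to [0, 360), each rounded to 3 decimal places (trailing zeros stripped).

Answer: 6.545 98.487 89

Derivation:
Executing turtle program step by step:
Start: pos=(5,10), heading=270, pen down
LT 119: heading 270 -> 29
LT 60: heading 29 -> 89
BK 13.7: (5,10) -> (4.761,-3.698) [heading=89, draw]
REPEAT 4 [
  -- iteration 1/4 --
  FD 10.2: (4.761,-3.698) -> (4.939,6.501) [heading=89, draw]
  FD 5.7: (4.939,6.501) -> (5.038,12.2) [heading=89, draw]
  -- iteration 2/4 --
  FD 10.2: (5.038,12.2) -> (5.216,22.398) [heading=89, draw]
  FD 5.7: (5.216,22.398) -> (5.316,28.097) [heading=89, draw]
  -- iteration 3/4 --
  FD 10.2: (5.316,28.097) -> (5.494,38.296) [heading=89, draw]
  FD 5.7: (5.494,38.296) -> (5.593,43.995) [heading=89, draw]
  -- iteration 4/4 --
  FD 10.2: (5.593,43.995) -> (5.771,54.193) [heading=89, draw]
  FD 5.7: (5.771,54.193) -> (5.871,59.892) [heading=89, draw]
]
FD 1.8: (5.871,59.892) -> (5.902,61.692) [heading=89, draw]
FD 14.3: (5.902,61.692) -> (6.152,75.99) [heading=89, draw]
FD 9.3: (6.152,75.99) -> (6.314,85.289) [heading=89, draw]
FD 13.2: (6.314,85.289) -> (6.545,98.487) [heading=89, draw]
Final: pos=(6.545,98.487), heading=89, 13 segment(s) drawn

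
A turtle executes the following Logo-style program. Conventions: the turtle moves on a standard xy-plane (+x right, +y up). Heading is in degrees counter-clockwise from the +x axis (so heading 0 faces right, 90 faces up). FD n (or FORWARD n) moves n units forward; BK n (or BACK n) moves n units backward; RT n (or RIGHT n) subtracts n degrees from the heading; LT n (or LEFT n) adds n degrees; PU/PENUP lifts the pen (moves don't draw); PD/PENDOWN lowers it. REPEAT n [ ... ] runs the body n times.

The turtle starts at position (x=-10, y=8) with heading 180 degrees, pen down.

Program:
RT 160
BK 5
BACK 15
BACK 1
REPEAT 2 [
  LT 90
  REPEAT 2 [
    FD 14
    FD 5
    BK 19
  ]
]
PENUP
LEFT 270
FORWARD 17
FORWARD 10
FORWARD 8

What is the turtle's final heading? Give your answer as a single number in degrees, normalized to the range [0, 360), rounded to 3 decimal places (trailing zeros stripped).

Answer: 110

Derivation:
Executing turtle program step by step:
Start: pos=(-10,8), heading=180, pen down
RT 160: heading 180 -> 20
BK 5: (-10,8) -> (-14.698,6.29) [heading=20, draw]
BK 15: (-14.698,6.29) -> (-28.794,1.16) [heading=20, draw]
BK 1: (-28.794,1.16) -> (-29.734,0.818) [heading=20, draw]
REPEAT 2 [
  -- iteration 1/2 --
  LT 90: heading 20 -> 110
  REPEAT 2 [
    -- iteration 1/2 --
    FD 14: (-29.734,0.818) -> (-34.522,13.973) [heading=110, draw]
    FD 5: (-34.522,13.973) -> (-36.232,18.672) [heading=110, draw]
    BK 19: (-36.232,18.672) -> (-29.734,0.818) [heading=110, draw]
    -- iteration 2/2 --
    FD 14: (-29.734,0.818) -> (-34.522,13.973) [heading=110, draw]
    FD 5: (-34.522,13.973) -> (-36.232,18.672) [heading=110, draw]
    BK 19: (-36.232,18.672) -> (-29.734,0.818) [heading=110, draw]
  ]
  -- iteration 2/2 --
  LT 90: heading 110 -> 200
  REPEAT 2 [
    -- iteration 1/2 --
    FD 14: (-29.734,0.818) -> (-42.889,-3.971) [heading=200, draw]
    FD 5: (-42.889,-3.971) -> (-47.588,-5.681) [heading=200, draw]
    BK 19: (-47.588,-5.681) -> (-29.734,0.818) [heading=200, draw]
    -- iteration 2/2 --
    FD 14: (-29.734,0.818) -> (-42.889,-3.971) [heading=200, draw]
    FD 5: (-42.889,-3.971) -> (-47.588,-5.681) [heading=200, draw]
    BK 19: (-47.588,-5.681) -> (-29.734,0.818) [heading=200, draw]
  ]
]
PU: pen up
LT 270: heading 200 -> 110
FD 17: (-29.734,0.818) -> (-35.548,16.792) [heading=110, move]
FD 10: (-35.548,16.792) -> (-38.968,26.189) [heading=110, move]
FD 8: (-38.968,26.189) -> (-41.704,33.707) [heading=110, move]
Final: pos=(-41.704,33.707), heading=110, 15 segment(s) drawn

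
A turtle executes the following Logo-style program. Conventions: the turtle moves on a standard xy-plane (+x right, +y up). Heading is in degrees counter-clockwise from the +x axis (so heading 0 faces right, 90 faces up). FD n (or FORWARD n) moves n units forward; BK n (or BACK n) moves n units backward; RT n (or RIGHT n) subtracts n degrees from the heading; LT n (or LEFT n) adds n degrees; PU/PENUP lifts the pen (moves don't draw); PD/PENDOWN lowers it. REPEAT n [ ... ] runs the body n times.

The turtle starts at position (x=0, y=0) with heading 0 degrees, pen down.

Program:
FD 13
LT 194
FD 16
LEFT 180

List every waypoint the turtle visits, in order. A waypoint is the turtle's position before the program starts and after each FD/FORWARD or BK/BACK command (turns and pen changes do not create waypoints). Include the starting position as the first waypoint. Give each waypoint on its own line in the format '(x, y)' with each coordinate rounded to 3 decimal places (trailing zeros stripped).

Executing turtle program step by step:
Start: pos=(0,0), heading=0, pen down
FD 13: (0,0) -> (13,0) [heading=0, draw]
LT 194: heading 0 -> 194
FD 16: (13,0) -> (-2.525,-3.871) [heading=194, draw]
LT 180: heading 194 -> 14
Final: pos=(-2.525,-3.871), heading=14, 2 segment(s) drawn
Waypoints (3 total):
(0, 0)
(13, 0)
(-2.525, -3.871)

Answer: (0, 0)
(13, 0)
(-2.525, -3.871)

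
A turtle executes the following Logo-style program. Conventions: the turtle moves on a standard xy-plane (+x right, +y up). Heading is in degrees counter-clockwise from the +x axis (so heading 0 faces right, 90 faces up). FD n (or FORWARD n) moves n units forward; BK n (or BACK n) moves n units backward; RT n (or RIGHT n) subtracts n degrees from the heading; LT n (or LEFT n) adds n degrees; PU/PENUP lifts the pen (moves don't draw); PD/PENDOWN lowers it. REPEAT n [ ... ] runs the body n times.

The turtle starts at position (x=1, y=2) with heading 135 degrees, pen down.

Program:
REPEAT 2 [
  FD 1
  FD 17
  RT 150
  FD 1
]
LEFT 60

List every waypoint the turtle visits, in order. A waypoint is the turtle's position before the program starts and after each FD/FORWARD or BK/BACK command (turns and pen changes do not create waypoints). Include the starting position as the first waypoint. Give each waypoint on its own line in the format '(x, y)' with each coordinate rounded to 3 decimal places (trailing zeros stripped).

Executing turtle program step by step:
Start: pos=(1,2), heading=135, pen down
REPEAT 2 [
  -- iteration 1/2 --
  FD 1: (1,2) -> (0.293,2.707) [heading=135, draw]
  FD 17: (0.293,2.707) -> (-11.728,14.728) [heading=135, draw]
  RT 150: heading 135 -> 345
  FD 1: (-11.728,14.728) -> (-10.762,14.469) [heading=345, draw]
  -- iteration 2/2 --
  FD 1: (-10.762,14.469) -> (-9.796,14.21) [heading=345, draw]
  FD 17: (-9.796,14.21) -> (6.625,9.81) [heading=345, draw]
  RT 150: heading 345 -> 195
  FD 1: (6.625,9.81) -> (5.659,9.552) [heading=195, draw]
]
LT 60: heading 195 -> 255
Final: pos=(5.659,9.552), heading=255, 6 segment(s) drawn
Waypoints (7 total):
(1, 2)
(0.293, 2.707)
(-11.728, 14.728)
(-10.762, 14.469)
(-9.796, 14.21)
(6.625, 9.81)
(5.659, 9.552)

Answer: (1, 2)
(0.293, 2.707)
(-11.728, 14.728)
(-10.762, 14.469)
(-9.796, 14.21)
(6.625, 9.81)
(5.659, 9.552)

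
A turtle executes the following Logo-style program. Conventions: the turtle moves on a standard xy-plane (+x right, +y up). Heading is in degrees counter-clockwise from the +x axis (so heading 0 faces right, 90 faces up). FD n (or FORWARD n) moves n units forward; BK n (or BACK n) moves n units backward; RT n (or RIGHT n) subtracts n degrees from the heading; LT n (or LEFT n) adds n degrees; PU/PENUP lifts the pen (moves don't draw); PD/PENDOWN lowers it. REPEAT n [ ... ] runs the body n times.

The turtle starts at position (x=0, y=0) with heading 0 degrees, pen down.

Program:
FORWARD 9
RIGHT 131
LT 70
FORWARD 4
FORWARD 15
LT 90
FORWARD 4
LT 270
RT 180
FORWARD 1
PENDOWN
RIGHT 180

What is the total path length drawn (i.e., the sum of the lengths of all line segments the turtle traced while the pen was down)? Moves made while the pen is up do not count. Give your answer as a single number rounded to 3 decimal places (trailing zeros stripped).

Executing turtle program step by step:
Start: pos=(0,0), heading=0, pen down
FD 9: (0,0) -> (9,0) [heading=0, draw]
RT 131: heading 0 -> 229
LT 70: heading 229 -> 299
FD 4: (9,0) -> (10.939,-3.498) [heading=299, draw]
FD 15: (10.939,-3.498) -> (18.211,-16.618) [heading=299, draw]
LT 90: heading 299 -> 29
FD 4: (18.211,-16.618) -> (21.71,-14.679) [heading=29, draw]
LT 270: heading 29 -> 299
RT 180: heading 299 -> 119
FD 1: (21.71,-14.679) -> (21.225,-13.804) [heading=119, draw]
PD: pen down
RT 180: heading 119 -> 299
Final: pos=(21.225,-13.804), heading=299, 5 segment(s) drawn

Segment lengths:
  seg 1: (0,0) -> (9,0), length = 9
  seg 2: (9,0) -> (10.939,-3.498), length = 4
  seg 3: (10.939,-3.498) -> (18.211,-16.618), length = 15
  seg 4: (18.211,-16.618) -> (21.71,-14.679), length = 4
  seg 5: (21.71,-14.679) -> (21.225,-13.804), length = 1
Total = 33

Answer: 33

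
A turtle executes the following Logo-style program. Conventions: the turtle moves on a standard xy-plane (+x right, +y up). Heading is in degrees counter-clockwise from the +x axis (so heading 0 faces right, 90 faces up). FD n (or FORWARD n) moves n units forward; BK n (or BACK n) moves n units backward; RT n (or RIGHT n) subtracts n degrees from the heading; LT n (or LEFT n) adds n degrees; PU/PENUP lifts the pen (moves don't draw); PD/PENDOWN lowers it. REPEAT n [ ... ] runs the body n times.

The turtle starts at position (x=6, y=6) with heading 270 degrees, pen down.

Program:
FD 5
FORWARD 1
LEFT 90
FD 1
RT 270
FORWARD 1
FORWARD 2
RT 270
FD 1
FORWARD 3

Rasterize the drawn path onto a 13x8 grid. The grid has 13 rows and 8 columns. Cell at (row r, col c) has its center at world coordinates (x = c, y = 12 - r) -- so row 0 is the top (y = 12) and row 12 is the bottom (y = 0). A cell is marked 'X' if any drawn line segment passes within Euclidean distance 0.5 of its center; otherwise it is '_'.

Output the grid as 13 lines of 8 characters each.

Answer: ________
________
________
________
________
________
______X_
______X_
______X_
___XXXXX
______XX
______XX
______XX

Derivation:
Segment 0: (6,6) -> (6,1)
Segment 1: (6,1) -> (6,0)
Segment 2: (6,0) -> (7,-0)
Segment 3: (7,-0) -> (7,1)
Segment 4: (7,1) -> (7,3)
Segment 5: (7,3) -> (6,3)
Segment 6: (6,3) -> (3,3)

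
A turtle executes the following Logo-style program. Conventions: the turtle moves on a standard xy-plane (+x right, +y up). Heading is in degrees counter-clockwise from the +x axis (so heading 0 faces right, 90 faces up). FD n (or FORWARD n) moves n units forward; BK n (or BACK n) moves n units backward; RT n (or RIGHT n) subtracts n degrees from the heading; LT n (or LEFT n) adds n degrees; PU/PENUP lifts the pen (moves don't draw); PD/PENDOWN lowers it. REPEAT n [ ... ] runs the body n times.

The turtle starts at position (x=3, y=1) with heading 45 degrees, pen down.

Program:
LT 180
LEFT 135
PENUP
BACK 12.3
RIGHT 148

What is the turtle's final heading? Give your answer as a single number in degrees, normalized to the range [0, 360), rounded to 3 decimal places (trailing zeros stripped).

Answer: 212

Derivation:
Executing turtle program step by step:
Start: pos=(3,1), heading=45, pen down
LT 180: heading 45 -> 225
LT 135: heading 225 -> 0
PU: pen up
BK 12.3: (3,1) -> (-9.3,1) [heading=0, move]
RT 148: heading 0 -> 212
Final: pos=(-9.3,1), heading=212, 0 segment(s) drawn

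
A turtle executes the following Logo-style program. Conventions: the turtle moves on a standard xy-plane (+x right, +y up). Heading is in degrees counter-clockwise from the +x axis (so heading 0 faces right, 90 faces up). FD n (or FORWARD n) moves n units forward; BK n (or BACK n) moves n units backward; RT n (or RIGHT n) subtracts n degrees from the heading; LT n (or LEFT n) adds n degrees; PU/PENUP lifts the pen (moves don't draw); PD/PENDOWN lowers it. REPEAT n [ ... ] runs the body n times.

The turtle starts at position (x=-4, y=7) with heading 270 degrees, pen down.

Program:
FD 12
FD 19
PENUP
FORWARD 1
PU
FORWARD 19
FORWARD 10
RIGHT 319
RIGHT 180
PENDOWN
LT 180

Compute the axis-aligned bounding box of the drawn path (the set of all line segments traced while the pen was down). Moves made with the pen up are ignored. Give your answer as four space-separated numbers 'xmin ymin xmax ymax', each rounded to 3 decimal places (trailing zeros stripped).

Executing turtle program step by step:
Start: pos=(-4,7), heading=270, pen down
FD 12: (-4,7) -> (-4,-5) [heading=270, draw]
FD 19: (-4,-5) -> (-4,-24) [heading=270, draw]
PU: pen up
FD 1: (-4,-24) -> (-4,-25) [heading=270, move]
PU: pen up
FD 19: (-4,-25) -> (-4,-44) [heading=270, move]
FD 10: (-4,-44) -> (-4,-54) [heading=270, move]
RT 319: heading 270 -> 311
RT 180: heading 311 -> 131
PD: pen down
LT 180: heading 131 -> 311
Final: pos=(-4,-54), heading=311, 2 segment(s) drawn

Segment endpoints: x in {-4, -4, -4}, y in {-24, -5, 7}
xmin=-4, ymin=-24, xmax=-4, ymax=7

Answer: -4 -24 -4 7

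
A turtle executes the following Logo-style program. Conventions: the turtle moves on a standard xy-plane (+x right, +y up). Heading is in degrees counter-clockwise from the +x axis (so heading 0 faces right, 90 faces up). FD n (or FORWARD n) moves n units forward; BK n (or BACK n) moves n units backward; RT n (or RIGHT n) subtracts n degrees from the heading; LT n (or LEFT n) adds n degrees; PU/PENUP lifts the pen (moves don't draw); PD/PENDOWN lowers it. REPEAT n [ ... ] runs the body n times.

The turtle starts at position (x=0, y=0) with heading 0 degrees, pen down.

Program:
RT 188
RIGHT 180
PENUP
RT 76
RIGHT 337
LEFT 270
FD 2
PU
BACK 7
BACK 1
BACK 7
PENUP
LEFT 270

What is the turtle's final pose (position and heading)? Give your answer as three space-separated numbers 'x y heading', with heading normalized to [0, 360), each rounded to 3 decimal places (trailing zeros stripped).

Executing turtle program step by step:
Start: pos=(0,0), heading=0, pen down
RT 188: heading 0 -> 172
RT 180: heading 172 -> 352
PU: pen up
RT 76: heading 352 -> 276
RT 337: heading 276 -> 299
LT 270: heading 299 -> 209
FD 2: (0,0) -> (-1.749,-0.97) [heading=209, move]
PU: pen up
BK 7: (-1.749,-0.97) -> (4.373,2.424) [heading=209, move]
BK 1: (4.373,2.424) -> (5.248,2.909) [heading=209, move]
BK 7: (5.248,2.909) -> (11.37,6.303) [heading=209, move]
PU: pen up
LT 270: heading 209 -> 119
Final: pos=(11.37,6.303), heading=119, 0 segment(s) drawn

Answer: 11.37 6.303 119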